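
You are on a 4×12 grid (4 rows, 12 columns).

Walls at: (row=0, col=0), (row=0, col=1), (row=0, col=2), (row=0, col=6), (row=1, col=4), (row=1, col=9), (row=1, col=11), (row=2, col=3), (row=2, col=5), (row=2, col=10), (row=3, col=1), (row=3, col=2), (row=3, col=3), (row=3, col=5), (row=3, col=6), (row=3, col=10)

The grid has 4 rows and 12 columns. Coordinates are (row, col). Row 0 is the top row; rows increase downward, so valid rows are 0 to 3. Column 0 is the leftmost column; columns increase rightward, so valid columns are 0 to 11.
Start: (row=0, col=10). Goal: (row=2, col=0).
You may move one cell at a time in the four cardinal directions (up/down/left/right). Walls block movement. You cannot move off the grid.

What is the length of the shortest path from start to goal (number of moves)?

BFS from (row=0, col=10) until reaching (row=2, col=0):
  Distance 0: (row=0, col=10)
  Distance 1: (row=0, col=9), (row=0, col=11), (row=1, col=10)
  Distance 2: (row=0, col=8)
  Distance 3: (row=0, col=7), (row=1, col=8)
  Distance 4: (row=1, col=7), (row=2, col=8)
  Distance 5: (row=1, col=6), (row=2, col=7), (row=2, col=9), (row=3, col=8)
  Distance 6: (row=1, col=5), (row=2, col=6), (row=3, col=7), (row=3, col=9)
  Distance 7: (row=0, col=5)
  Distance 8: (row=0, col=4)
  Distance 9: (row=0, col=3)
  Distance 10: (row=1, col=3)
  Distance 11: (row=1, col=2)
  Distance 12: (row=1, col=1), (row=2, col=2)
  Distance 13: (row=1, col=0), (row=2, col=1)
  Distance 14: (row=2, col=0)  <- goal reached here
One shortest path (14 moves): (row=0, col=10) -> (row=0, col=9) -> (row=0, col=8) -> (row=0, col=7) -> (row=1, col=7) -> (row=1, col=6) -> (row=1, col=5) -> (row=0, col=5) -> (row=0, col=4) -> (row=0, col=3) -> (row=1, col=3) -> (row=1, col=2) -> (row=1, col=1) -> (row=1, col=0) -> (row=2, col=0)

Answer: Shortest path length: 14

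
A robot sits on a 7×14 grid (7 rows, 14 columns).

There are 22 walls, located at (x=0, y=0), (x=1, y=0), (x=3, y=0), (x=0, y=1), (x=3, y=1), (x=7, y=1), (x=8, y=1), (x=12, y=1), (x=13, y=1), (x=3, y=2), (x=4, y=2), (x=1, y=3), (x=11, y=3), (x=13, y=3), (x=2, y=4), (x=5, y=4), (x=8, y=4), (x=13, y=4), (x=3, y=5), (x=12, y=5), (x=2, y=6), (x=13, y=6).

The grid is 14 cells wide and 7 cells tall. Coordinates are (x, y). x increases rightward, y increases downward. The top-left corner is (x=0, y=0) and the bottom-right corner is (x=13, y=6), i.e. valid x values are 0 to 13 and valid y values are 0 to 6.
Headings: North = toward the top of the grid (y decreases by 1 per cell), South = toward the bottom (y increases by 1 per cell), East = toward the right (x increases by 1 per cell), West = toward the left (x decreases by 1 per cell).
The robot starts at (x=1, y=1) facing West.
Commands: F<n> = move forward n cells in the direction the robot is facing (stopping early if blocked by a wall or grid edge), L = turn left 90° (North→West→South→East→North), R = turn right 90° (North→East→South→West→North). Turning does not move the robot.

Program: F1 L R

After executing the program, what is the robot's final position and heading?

Start: (x=1, y=1), facing West
  F1: move forward 0/1 (blocked), now at (x=1, y=1)
  L: turn left, now facing South
  R: turn right, now facing West
Final: (x=1, y=1), facing West

Answer: Final position: (x=1, y=1), facing West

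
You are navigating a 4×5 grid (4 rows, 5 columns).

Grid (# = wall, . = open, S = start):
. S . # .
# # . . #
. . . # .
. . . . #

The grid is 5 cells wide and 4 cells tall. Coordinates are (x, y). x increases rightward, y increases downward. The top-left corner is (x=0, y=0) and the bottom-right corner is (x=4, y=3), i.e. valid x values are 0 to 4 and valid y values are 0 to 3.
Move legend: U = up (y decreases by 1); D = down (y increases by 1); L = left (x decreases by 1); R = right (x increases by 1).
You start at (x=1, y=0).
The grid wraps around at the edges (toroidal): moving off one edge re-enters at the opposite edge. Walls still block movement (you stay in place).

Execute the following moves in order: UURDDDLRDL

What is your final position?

Start: (x=1, y=0)
  U (up): (x=1, y=0) -> (x=1, y=3)
  U (up): (x=1, y=3) -> (x=1, y=2)
  R (right): (x=1, y=2) -> (x=2, y=2)
  D (down): (x=2, y=2) -> (x=2, y=3)
  D (down): (x=2, y=3) -> (x=2, y=0)
  D (down): (x=2, y=0) -> (x=2, y=1)
  L (left): blocked, stay at (x=2, y=1)
  R (right): (x=2, y=1) -> (x=3, y=1)
  D (down): blocked, stay at (x=3, y=1)
  L (left): (x=3, y=1) -> (x=2, y=1)
Final: (x=2, y=1)

Answer: Final position: (x=2, y=1)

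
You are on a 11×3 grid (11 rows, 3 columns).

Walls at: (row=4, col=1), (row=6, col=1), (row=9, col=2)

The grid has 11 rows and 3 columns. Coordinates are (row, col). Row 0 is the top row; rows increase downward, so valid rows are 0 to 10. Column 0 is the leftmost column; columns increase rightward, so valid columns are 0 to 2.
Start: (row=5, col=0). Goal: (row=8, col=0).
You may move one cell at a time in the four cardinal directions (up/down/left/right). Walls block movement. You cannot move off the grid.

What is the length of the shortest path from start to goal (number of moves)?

BFS from (row=5, col=0) until reaching (row=8, col=0):
  Distance 0: (row=5, col=0)
  Distance 1: (row=4, col=0), (row=5, col=1), (row=6, col=0)
  Distance 2: (row=3, col=0), (row=5, col=2), (row=7, col=0)
  Distance 3: (row=2, col=0), (row=3, col=1), (row=4, col=2), (row=6, col=2), (row=7, col=1), (row=8, col=0)  <- goal reached here
One shortest path (3 moves): (row=5, col=0) -> (row=6, col=0) -> (row=7, col=0) -> (row=8, col=0)

Answer: Shortest path length: 3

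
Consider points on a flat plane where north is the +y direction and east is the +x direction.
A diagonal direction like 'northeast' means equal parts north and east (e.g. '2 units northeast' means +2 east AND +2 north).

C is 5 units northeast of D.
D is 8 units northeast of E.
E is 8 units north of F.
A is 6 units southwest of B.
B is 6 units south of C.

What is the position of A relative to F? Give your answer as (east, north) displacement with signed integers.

Answer: A is at (east=7, north=9) relative to F.

Derivation:
Place F at the origin (east=0, north=0).
  E is 8 units north of F: delta (east=+0, north=+8); E at (east=0, north=8).
  D is 8 units northeast of E: delta (east=+8, north=+8); D at (east=8, north=16).
  C is 5 units northeast of D: delta (east=+5, north=+5); C at (east=13, north=21).
  B is 6 units south of C: delta (east=+0, north=-6); B at (east=13, north=15).
  A is 6 units southwest of B: delta (east=-6, north=-6); A at (east=7, north=9).
Therefore A relative to F: (east=7, north=9).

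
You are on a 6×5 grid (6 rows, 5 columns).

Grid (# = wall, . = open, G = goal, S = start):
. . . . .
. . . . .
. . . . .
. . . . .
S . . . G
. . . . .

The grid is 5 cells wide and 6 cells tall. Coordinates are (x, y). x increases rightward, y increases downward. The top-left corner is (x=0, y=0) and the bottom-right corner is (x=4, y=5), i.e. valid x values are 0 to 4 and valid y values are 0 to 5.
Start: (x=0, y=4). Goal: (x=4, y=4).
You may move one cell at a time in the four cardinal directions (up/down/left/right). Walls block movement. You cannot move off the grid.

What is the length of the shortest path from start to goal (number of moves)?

BFS from (x=0, y=4) until reaching (x=4, y=4):
  Distance 0: (x=0, y=4)
  Distance 1: (x=0, y=3), (x=1, y=4), (x=0, y=5)
  Distance 2: (x=0, y=2), (x=1, y=3), (x=2, y=4), (x=1, y=5)
  Distance 3: (x=0, y=1), (x=1, y=2), (x=2, y=3), (x=3, y=4), (x=2, y=5)
  Distance 4: (x=0, y=0), (x=1, y=1), (x=2, y=2), (x=3, y=3), (x=4, y=4), (x=3, y=5)  <- goal reached here
One shortest path (4 moves): (x=0, y=4) -> (x=1, y=4) -> (x=2, y=4) -> (x=3, y=4) -> (x=4, y=4)

Answer: Shortest path length: 4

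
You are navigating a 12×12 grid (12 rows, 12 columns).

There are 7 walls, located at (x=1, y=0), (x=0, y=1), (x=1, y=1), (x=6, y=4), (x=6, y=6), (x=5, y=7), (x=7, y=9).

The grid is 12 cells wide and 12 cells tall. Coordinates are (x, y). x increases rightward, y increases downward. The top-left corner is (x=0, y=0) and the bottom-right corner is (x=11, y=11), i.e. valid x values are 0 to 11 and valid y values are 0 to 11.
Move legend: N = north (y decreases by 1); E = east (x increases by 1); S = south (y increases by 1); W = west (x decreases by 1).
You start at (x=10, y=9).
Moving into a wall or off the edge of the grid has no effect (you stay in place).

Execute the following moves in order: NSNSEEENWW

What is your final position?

Answer: Final position: (x=9, y=8)

Derivation:
Start: (x=10, y=9)
  N (north): (x=10, y=9) -> (x=10, y=8)
  S (south): (x=10, y=8) -> (x=10, y=9)
  N (north): (x=10, y=9) -> (x=10, y=8)
  S (south): (x=10, y=8) -> (x=10, y=9)
  E (east): (x=10, y=9) -> (x=11, y=9)
  E (east): blocked, stay at (x=11, y=9)
  E (east): blocked, stay at (x=11, y=9)
  N (north): (x=11, y=9) -> (x=11, y=8)
  W (west): (x=11, y=8) -> (x=10, y=8)
  W (west): (x=10, y=8) -> (x=9, y=8)
Final: (x=9, y=8)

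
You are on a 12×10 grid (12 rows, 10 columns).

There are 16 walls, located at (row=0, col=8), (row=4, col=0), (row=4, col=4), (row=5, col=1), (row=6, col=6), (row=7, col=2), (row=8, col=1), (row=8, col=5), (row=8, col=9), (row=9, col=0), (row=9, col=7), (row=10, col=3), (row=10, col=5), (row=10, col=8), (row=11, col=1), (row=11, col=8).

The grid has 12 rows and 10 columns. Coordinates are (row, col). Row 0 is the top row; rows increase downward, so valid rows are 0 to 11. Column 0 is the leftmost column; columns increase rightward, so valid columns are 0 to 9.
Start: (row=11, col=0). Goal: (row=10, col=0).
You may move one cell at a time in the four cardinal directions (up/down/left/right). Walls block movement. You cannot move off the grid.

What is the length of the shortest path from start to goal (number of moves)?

BFS from (row=11, col=0) until reaching (row=10, col=0):
  Distance 0: (row=11, col=0)
  Distance 1: (row=10, col=0)  <- goal reached here
One shortest path (1 moves): (row=11, col=0) -> (row=10, col=0)

Answer: Shortest path length: 1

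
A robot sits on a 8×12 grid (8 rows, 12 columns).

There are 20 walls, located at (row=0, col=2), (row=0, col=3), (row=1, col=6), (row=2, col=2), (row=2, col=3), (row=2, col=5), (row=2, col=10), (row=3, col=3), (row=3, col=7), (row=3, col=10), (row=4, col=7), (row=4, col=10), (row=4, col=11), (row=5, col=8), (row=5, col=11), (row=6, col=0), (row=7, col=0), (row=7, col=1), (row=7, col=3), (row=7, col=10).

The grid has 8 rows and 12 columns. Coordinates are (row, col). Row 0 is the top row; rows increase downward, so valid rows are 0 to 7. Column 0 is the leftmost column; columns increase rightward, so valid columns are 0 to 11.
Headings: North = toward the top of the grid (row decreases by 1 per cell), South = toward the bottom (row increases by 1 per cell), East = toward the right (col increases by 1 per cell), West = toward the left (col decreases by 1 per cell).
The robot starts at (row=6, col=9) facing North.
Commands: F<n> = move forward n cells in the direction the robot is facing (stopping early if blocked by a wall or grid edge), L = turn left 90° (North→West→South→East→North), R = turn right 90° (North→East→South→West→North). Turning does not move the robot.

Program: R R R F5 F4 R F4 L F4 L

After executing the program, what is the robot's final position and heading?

Answer: Final position: (row=2, col=0), facing South

Derivation:
Start: (row=6, col=9), facing North
  R: turn right, now facing East
  R: turn right, now facing South
  R: turn right, now facing West
  F5: move forward 5, now at (row=6, col=4)
  F4: move forward 3/4 (blocked), now at (row=6, col=1)
  R: turn right, now facing North
  F4: move forward 4, now at (row=2, col=1)
  L: turn left, now facing West
  F4: move forward 1/4 (blocked), now at (row=2, col=0)
  L: turn left, now facing South
Final: (row=2, col=0), facing South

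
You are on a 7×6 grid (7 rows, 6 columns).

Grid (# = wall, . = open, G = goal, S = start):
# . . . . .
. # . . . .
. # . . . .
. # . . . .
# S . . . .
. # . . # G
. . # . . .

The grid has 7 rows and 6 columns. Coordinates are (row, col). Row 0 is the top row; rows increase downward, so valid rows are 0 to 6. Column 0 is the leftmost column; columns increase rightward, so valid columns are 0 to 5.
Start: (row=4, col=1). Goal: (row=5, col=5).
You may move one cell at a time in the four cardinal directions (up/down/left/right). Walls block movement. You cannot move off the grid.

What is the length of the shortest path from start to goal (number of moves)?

BFS from (row=4, col=1) until reaching (row=5, col=5):
  Distance 0: (row=4, col=1)
  Distance 1: (row=4, col=2)
  Distance 2: (row=3, col=2), (row=4, col=3), (row=5, col=2)
  Distance 3: (row=2, col=2), (row=3, col=3), (row=4, col=4), (row=5, col=3)
  Distance 4: (row=1, col=2), (row=2, col=3), (row=3, col=4), (row=4, col=5), (row=6, col=3)
  Distance 5: (row=0, col=2), (row=1, col=3), (row=2, col=4), (row=3, col=5), (row=5, col=5), (row=6, col=4)  <- goal reached here
One shortest path (5 moves): (row=4, col=1) -> (row=4, col=2) -> (row=4, col=3) -> (row=4, col=4) -> (row=4, col=5) -> (row=5, col=5)

Answer: Shortest path length: 5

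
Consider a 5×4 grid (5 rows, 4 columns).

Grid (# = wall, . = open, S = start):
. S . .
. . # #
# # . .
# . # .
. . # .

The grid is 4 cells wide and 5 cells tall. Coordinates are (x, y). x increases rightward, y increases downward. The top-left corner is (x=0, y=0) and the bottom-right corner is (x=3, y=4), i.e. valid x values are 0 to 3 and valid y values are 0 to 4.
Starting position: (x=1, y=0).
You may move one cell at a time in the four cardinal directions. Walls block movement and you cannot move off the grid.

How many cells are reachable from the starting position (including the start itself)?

Answer: Reachable cells: 6

Derivation:
BFS flood-fill from (x=1, y=0):
  Distance 0: (x=1, y=0)
  Distance 1: (x=0, y=0), (x=2, y=0), (x=1, y=1)
  Distance 2: (x=3, y=0), (x=0, y=1)
Total reachable: 6 (grid has 13 open cells total)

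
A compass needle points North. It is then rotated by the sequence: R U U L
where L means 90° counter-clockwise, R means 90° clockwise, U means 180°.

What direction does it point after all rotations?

Start: North
  R (right (90° clockwise)) -> East
  U (U-turn (180°)) -> West
  U (U-turn (180°)) -> East
  L (left (90° counter-clockwise)) -> North
Final: North

Answer: Final heading: North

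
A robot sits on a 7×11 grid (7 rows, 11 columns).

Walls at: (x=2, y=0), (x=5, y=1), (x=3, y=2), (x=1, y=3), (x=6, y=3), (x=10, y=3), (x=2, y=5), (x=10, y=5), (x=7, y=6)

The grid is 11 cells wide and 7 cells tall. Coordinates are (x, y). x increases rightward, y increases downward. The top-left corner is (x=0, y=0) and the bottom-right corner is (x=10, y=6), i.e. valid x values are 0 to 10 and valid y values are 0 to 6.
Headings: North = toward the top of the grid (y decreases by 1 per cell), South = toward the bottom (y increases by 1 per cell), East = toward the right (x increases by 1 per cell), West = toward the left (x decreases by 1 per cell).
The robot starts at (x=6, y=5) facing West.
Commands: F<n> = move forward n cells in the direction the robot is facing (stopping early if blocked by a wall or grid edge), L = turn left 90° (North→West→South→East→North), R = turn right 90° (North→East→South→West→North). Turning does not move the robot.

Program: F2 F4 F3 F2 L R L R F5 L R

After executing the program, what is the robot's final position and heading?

Start: (x=6, y=5), facing West
  F2: move forward 2, now at (x=4, y=5)
  F4: move forward 1/4 (blocked), now at (x=3, y=5)
  F3: move forward 0/3 (blocked), now at (x=3, y=5)
  F2: move forward 0/2 (blocked), now at (x=3, y=5)
  L: turn left, now facing South
  R: turn right, now facing West
  L: turn left, now facing South
  R: turn right, now facing West
  F5: move forward 0/5 (blocked), now at (x=3, y=5)
  L: turn left, now facing South
  R: turn right, now facing West
Final: (x=3, y=5), facing West

Answer: Final position: (x=3, y=5), facing West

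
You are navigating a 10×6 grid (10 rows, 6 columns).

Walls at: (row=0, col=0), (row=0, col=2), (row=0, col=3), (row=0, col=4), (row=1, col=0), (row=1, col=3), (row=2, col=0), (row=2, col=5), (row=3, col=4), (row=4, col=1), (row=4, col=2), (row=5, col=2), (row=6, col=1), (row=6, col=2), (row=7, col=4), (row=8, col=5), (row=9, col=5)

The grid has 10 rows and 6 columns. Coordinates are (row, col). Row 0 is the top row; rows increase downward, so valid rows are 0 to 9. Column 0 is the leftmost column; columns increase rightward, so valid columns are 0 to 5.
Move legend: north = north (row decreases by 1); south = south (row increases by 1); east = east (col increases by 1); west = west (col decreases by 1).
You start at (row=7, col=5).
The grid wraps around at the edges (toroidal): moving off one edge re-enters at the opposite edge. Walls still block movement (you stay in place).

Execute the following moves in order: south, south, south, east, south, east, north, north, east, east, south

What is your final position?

Start: (row=7, col=5)
  [×3]south (south): blocked, stay at (row=7, col=5)
  east (east): (row=7, col=5) -> (row=7, col=0)
  south (south): (row=7, col=0) -> (row=8, col=0)
  east (east): (row=8, col=0) -> (row=8, col=1)
  north (north): (row=8, col=1) -> (row=7, col=1)
  north (north): blocked, stay at (row=7, col=1)
  east (east): (row=7, col=1) -> (row=7, col=2)
  east (east): (row=7, col=2) -> (row=7, col=3)
  south (south): (row=7, col=3) -> (row=8, col=3)
Final: (row=8, col=3)

Answer: Final position: (row=8, col=3)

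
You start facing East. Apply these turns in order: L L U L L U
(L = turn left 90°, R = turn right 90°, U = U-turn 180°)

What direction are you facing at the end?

Start: East
  L (left (90° counter-clockwise)) -> North
  L (left (90° counter-clockwise)) -> West
  U (U-turn (180°)) -> East
  L (left (90° counter-clockwise)) -> North
  L (left (90° counter-clockwise)) -> West
  U (U-turn (180°)) -> East
Final: East

Answer: Final heading: East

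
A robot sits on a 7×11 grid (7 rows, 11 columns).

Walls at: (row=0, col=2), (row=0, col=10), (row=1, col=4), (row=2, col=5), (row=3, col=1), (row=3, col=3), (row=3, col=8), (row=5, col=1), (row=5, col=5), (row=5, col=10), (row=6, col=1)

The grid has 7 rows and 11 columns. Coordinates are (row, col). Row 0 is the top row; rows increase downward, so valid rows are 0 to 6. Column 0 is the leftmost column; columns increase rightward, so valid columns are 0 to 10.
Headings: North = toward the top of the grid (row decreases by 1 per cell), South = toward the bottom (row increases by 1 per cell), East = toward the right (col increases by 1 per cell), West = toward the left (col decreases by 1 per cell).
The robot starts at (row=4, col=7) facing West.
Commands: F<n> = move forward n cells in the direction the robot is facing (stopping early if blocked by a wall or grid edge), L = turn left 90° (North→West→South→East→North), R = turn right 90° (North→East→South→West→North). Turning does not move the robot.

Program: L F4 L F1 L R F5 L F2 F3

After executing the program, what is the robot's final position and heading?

Start: (row=4, col=7), facing West
  L: turn left, now facing South
  F4: move forward 2/4 (blocked), now at (row=6, col=7)
  L: turn left, now facing East
  F1: move forward 1, now at (row=6, col=8)
  L: turn left, now facing North
  R: turn right, now facing East
  F5: move forward 2/5 (blocked), now at (row=6, col=10)
  L: turn left, now facing North
  F2: move forward 0/2 (blocked), now at (row=6, col=10)
  F3: move forward 0/3 (blocked), now at (row=6, col=10)
Final: (row=6, col=10), facing North

Answer: Final position: (row=6, col=10), facing North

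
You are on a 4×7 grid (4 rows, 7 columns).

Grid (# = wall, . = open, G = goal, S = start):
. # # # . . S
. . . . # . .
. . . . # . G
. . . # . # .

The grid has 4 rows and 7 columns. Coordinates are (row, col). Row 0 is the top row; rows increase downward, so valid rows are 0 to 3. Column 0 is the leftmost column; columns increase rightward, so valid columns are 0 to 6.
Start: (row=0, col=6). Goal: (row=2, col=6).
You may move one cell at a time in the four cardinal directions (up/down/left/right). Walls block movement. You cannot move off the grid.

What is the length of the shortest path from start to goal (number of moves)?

BFS from (row=0, col=6) until reaching (row=2, col=6):
  Distance 0: (row=0, col=6)
  Distance 1: (row=0, col=5), (row=1, col=6)
  Distance 2: (row=0, col=4), (row=1, col=5), (row=2, col=6)  <- goal reached here
One shortest path (2 moves): (row=0, col=6) -> (row=1, col=6) -> (row=2, col=6)

Answer: Shortest path length: 2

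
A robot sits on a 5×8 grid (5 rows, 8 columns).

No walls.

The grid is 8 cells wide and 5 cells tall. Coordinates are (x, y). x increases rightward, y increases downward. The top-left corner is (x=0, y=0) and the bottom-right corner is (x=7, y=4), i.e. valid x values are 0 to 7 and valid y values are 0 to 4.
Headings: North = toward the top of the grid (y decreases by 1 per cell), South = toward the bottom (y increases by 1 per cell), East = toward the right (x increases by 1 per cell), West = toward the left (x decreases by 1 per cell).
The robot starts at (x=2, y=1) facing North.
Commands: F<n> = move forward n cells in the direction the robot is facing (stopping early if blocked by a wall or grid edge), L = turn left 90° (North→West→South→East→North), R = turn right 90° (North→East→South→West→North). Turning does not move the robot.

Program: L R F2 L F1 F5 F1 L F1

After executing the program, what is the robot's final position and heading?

Start: (x=2, y=1), facing North
  L: turn left, now facing West
  R: turn right, now facing North
  F2: move forward 1/2 (blocked), now at (x=2, y=0)
  L: turn left, now facing West
  F1: move forward 1, now at (x=1, y=0)
  F5: move forward 1/5 (blocked), now at (x=0, y=0)
  F1: move forward 0/1 (blocked), now at (x=0, y=0)
  L: turn left, now facing South
  F1: move forward 1, now at (x=0, y=1)
Final: (x=0, y=1), facing South

Answer: Final position: (x=0, y=1), facing South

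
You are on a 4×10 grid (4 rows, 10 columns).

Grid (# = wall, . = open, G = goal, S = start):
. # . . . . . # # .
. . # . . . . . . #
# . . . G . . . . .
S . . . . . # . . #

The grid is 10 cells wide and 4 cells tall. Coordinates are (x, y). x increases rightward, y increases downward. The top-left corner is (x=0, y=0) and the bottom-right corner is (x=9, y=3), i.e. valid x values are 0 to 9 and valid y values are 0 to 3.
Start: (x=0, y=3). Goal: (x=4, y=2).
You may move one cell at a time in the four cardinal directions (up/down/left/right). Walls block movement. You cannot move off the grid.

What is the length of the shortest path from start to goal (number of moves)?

Answer: Shortest path length: 5

Derivation:
BFS from (x=0, y=3) until reaching (x=4, y=2):
  Distance 0: (x=0, y=3)
  Distance 1: (x=1, y=3)
  Distance 2: (x=1, y=2), (x=2, y=3)
  Distance 3: (x=1, y=1), (x=2, y=2), (x=3, y=3)
  Distance 4: (x=0, y=1), (x=3, y=2), (x=4, y=3)
  Distance 5: (x=0, y=0), (x=3, y=1), (x=4, y=2), (x=5, y=3)  <- goal reached here
One shortest path (5 moves): (x=0, y=3) -> (x=1, y=3) -> (x=2, y=3) -> (x=3, y=3) -> (x=4, y=3) -> (x=4, y=2)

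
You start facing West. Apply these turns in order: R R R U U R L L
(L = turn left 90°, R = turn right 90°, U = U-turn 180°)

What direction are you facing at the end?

Answer: Final heading: East

Derivation:
Start: West
  R (right (90° clockwise)) -> North
  R (right (90° clockwise)) -> East
  R (right (90° clockwise)) -> South
  U (U-turn (180°)) -> North
  U (U-turn (180°)) -> South
  R (right (90° clockwise)) -> West
  L (left (90° counter-clockwise)) -> South
  L (left (90° counter-clockwise)) -> East
Final: East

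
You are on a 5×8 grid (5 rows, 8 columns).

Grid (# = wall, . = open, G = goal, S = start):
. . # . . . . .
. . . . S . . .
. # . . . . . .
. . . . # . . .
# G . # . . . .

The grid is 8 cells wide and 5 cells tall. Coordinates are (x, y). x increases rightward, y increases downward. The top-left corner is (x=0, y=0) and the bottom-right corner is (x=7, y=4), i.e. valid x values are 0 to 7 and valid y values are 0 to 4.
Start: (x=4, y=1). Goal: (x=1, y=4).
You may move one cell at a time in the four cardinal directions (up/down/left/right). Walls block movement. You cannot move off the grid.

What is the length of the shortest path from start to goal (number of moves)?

Answer: Shortest path length: 6

Derivation:
BFS from (x=4, y=1) until reaching (x=1, y=4):
  Distance 0: (x=4, y=1)
  Distance 1: (x=4, y=0), (x=3, y=1), (x=5, y=1), (x=4, y=2)
  Distance 2: (x=3, y=0), (x=5, y=0), (x=2, y=1), (x=6, y=1), (x=3, y=2), (x=5, y=2)
  Distance 3: (x=6, y=0), (x=1, y=1), (x=7, y=1), (x=2, y=2), (x=6, y=2), (x=3, y=3), (x=5, y=3)
  Distance 4: (x=1, y=0), (x=7, y=0), (x=0, y=1), (x=7, y=2), (x=2, y=3), (x=6, y=3), (x=5, y=4)
  Distance 5: (x=0, y=0), (x=0, y=2), (x=1, y=3), (x=7, y=3), (x=2, y=4), (x=4, y=4), (x=6, y=4)
  Distance 6: (x=0, y=3), (x=1, y=4), (x=7, y=4)  <- goal reached here
One shortest path (6 moves): (x=4, y=1) -> (x=3, y=1) -> (x=2, y=1) -> (x=2, y=2) -> (x=2, y=3) -> (x=1, y=3) -> (x=1, y=4)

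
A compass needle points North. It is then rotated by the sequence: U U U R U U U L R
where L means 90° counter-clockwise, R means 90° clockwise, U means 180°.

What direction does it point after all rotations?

Answer: Final heading: East

Derivation:
Start: North
  U (U-turn (180°)) -> South
  U (U-turn (180°)) -> North
  U (U-turn (180°)) -> South
  R (right (90° clockwise)) -> West
  U (U-turn (180°)) -> East
  U (U-turn (180°)) -> West
  U (U-turn (180°)) -> East
  L (left (90° counter-clockwise)) -> North
  R (right (90° clockwise)) -> East
Final: East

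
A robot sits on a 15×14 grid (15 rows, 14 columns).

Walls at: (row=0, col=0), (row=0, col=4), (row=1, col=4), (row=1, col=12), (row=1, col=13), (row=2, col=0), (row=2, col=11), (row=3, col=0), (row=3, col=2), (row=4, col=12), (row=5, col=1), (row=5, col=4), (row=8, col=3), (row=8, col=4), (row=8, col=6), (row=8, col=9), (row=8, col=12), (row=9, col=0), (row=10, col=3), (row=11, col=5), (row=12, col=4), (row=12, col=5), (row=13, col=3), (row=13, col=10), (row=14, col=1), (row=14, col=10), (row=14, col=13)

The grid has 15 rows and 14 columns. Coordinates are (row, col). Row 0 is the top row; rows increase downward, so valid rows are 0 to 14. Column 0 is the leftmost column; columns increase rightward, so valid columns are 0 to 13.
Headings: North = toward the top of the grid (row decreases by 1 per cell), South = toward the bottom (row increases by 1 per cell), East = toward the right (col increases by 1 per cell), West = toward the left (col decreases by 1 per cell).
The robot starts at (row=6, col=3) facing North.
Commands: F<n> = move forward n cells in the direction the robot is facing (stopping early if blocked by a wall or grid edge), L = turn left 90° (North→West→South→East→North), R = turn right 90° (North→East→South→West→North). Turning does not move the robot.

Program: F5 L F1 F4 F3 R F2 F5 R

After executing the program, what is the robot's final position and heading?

Start: (row=6, col=3), facing North
  F5: move forward 5, now at (row=1, col=3)
  L: turn left, now facing West
  F1: move forward 1, now at (row=1, col=2)
  F4: move forward 2/4 (blocked), now at (row=1, col=0)
  F3: move forward 0/3 (blocked), now at (row=1, col=0)
  R: turn right, now facing North
  F2: move forward 0/2 (blocked), now at (row=1, col=0)
  F5: move forward 0/5 (blocked), now at (row=1, col=0)
  R: turn right, now facing East
Final: (row=1, col=0), facing East

Answer: Final position: (row=1, col=0), facing East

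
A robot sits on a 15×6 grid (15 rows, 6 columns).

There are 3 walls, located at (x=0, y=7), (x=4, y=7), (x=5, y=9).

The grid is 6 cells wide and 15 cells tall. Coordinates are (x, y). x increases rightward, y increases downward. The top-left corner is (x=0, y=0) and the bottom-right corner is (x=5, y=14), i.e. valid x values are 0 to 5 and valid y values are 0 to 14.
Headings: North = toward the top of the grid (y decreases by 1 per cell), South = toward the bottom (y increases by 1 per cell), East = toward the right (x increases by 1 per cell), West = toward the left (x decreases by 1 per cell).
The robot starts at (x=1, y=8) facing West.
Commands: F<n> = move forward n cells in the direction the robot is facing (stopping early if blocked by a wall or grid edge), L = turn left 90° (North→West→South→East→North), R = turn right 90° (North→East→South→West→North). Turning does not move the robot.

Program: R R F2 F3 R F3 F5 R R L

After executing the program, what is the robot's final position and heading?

Start: (x=1, y=8), facing West
  R: turn right, now facing North
  R: turn right, now facing East
  F2: move forward 2, now at (x=3, y=8)
  F3: move forward 2/3 (blocked), now at (x=5, y=8)
  R: turn right, now facing South
  F3: move forward 0/3 (blocked), now at (x=5, y=8)
  F5: move forward 0/5 (blocked), now at (x=5, y=8)
  R: turn right, now facing West
  R: turn right, now facing North
  L: turn left, now facing West
Final: (x=5, y=8), facing West

Answer: Final position: (x=5, y=8), facing West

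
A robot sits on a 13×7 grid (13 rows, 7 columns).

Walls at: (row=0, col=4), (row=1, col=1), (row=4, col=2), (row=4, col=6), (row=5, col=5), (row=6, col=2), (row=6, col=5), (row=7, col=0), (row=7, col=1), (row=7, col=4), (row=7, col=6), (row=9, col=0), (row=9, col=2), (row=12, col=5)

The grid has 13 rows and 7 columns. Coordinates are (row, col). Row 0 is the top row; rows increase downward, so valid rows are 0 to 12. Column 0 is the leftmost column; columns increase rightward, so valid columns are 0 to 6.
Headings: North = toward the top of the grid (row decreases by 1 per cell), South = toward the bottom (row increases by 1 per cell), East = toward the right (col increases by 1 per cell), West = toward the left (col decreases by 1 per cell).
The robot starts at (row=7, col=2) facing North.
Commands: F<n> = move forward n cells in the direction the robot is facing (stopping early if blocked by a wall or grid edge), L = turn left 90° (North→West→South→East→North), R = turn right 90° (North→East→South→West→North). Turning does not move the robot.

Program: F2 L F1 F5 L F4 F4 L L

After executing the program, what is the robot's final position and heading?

Start: (row=7, col=2), facing North
  F2: move forward 0/2 (blocked), now at (row=7, col=2)
  L: turn left, now facing West
  F1: move forward 0/1 (blocked), now at (row=7, col=2)
  F5: move forward 0/5 (blocked), now at (row=7, col=2)
  L: turn left, now facing South
  F4: move forward 1/4 (blocked), now at (row=8, col=2)
  F4: move forward 0/4 (blocked), now at (row=8, col=2)
  L: turn left, now facing East
  L: turn left, now facing North
Final: (row=8, col=2), facing North

Answer: Final position: (row=8, col=2), facing North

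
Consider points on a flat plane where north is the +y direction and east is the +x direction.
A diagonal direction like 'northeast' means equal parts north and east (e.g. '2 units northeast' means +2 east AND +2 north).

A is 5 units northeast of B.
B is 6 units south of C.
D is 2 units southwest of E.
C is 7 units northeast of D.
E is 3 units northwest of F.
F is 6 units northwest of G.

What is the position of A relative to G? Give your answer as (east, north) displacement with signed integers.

Place G at the origin (east=0, north=0).
  F is 6 units northwest of G: delta (east=-6, north=+6); F at (east=-6, north=6).
  E is 3 units northwest of F: delta (east=-3, north=+3); E at (east=-9, north=9).
  D is 2 units southwest of E: delta (east=-2, north=-2); D at (east=-11, north=7).
  C is 7 units northeast of D: delta (east=+7, north=+7); C at (east=-4, north=14).
  B is 6 units south of C: delta (east=+0, north=-6); B at (east=-4, north=8).
  A is 5 units northeast of B: delta (east=+5, north=+5); A at (east=1, north=13).
Therefore A relative to G: (east=1, north=13).

Answer: A is at (east=1, north=13) relative to G.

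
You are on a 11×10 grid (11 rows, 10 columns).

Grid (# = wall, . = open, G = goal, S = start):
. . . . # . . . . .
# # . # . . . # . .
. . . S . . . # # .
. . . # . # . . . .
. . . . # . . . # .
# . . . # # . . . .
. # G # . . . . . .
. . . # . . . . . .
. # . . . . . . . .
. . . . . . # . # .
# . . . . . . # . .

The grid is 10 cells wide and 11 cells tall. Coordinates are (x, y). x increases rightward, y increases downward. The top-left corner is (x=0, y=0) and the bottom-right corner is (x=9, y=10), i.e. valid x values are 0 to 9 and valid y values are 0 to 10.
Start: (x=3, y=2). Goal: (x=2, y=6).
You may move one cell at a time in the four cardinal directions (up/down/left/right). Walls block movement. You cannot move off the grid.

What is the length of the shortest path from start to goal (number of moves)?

BFS from (x=3, y=2) until reaching (x=2, y=6):
  Distance 0: (x=3, y=2)
  Distance 1: (x=2, y=2), (x=4, y=2)
  Distance 2: (x=2, y=1), (x=4, y=1), (x=1, y=2), (x=5, y=2), (x=2, y=3), (x=4, y=3)
  Distance 3: (x=2, y=0), (x=5, y=1), (x=0, y=2), (x=6, y=2), (x=1, y=3), (x=2, y=4)
  Distance 4: (x=1, y=0), (x=3, y=0), (x=5, y=0), (x=6, y=1), (x=0, y=3), (x=6, y=3), (x=1, y=4), (x=3, y=4), (x=2, y=5)
  Distance 5: (x=0, y=0), (x=6, y=0), (x=7, y=3), (x=0, y=4), (x=6, y=4), (x=1, y=5), (x=3, y=5), (x=2, y=6)  <- goal reached here
One shortest path (5 moves): (x=3, y=2) -> (x=2, y=2) -> (x=2, y=3) -> (x=2, y=4) -> (x=2, y=5) -> (x=2, y=6)

Answer: Shortest path length: 5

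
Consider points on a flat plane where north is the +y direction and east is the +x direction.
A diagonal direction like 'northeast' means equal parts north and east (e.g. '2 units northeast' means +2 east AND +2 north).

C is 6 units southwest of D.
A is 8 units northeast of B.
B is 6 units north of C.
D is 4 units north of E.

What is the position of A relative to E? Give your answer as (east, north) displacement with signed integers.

Answer: A is at (east=2, north=12) relative to E.

Derivation:
Place E at the origin (east=0, north=0).
  D is 4 units north of E: delta (east=+0, north=+4); D at (east=0, north=4).
  C is 6 units southwest of D: delta (east=-6, north=-6); C at (east=-6, north=-2).
  B is 6 units north of C: delta (east=+0, north=+6); B at (east=-6, north=4).
  A is 8 units northeast of B: delta (east=+8, north=+8); A at (east=2, north=12).
Therefore A relative to E: (east=2, north=12).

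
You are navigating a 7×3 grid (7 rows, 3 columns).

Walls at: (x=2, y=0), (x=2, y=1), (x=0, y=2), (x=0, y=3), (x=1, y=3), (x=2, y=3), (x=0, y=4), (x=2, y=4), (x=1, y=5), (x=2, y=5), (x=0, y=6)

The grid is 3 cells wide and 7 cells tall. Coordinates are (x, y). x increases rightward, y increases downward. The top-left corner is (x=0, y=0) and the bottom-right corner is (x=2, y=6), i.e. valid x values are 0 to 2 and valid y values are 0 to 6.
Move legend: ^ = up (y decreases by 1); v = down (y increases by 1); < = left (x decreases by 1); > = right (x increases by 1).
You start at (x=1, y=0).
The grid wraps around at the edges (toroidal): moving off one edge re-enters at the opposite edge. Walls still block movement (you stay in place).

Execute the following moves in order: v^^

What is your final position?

Start: (x=1, y=0)
  v (down): (x=1, y=0) -> (x=1, y=1)
  ^ (up): (x=1, y=1) -> (x=1, y=0)
  ^ (up): (x=1, y=0) -> (x=1, y=6)
Final: (x=1, y=6)

Answer: Final position: (x=1, y=6)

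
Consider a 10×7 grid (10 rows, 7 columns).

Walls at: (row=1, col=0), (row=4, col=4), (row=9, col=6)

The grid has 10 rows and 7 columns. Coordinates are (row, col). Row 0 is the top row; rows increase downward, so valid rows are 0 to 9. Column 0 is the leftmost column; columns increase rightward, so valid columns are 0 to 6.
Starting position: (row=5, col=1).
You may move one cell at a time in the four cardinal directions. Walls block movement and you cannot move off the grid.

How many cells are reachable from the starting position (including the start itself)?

Answer: Reachable cells: 67

Derivation:
BFS flood-fill from (row=5, col=1):
  Distance 0: (row=5, col=1)
  Distance 1: (row=4, col=1), (row=5, col=0), (row=5, col=2), (row=6, col=1)
  Distance 2: (row=3, col=1), (row=4, col=0), (row=4, col=2), (row=5, col=3), (row=6, col=0), (row=6, col=2), (row=7, col=1)
  Distance 3: (row=2, col=1), (row=3, col=0), (row=3, col=2), (row=4, col=3), (row=5, col=4), (row=6, col=3), (row=7, col=0), (row=7, col=2), (row=8, col=1)
  Distance 4: (row=1, col=1), (row=2, col=0), (row=2, col=2), (row=3, col=3), (row=5, col=5), (row=6, col=4), (row=7, col=3), (row=8, col=0), (row=8, col=2), (row=9, col=1)
  Distance 5: (row=0, col=1), (row=1, col=2), (row=2, col=3), (row=3, col=4), (row=4, col=5), (row=5, col=6), (row=6, col=5), (row=7, col=4), (row=8, col=3), (row=9, col=0), (row=9, col=2)
  Distance 6: (row=0, col=0), (row=0, col=2), (row=1, col=3), (row=2, col=4), (row=3, col=5), (row=4, col=6), (row=6, col=6), (row=7, col=5), (row=8, col=4), (row=9, col=3)
  Distance 7: (row=0, col=3), (row=1, col=4), (row=2, col=5), (row=3, col=6), (row=7, col=6), (row=8, col=5), (row=9, col=4)
  Distance 8: (row=0, col=4), (row=1, col=5), (row=2, col=6), (row=8, col=6), (row=9, col=5)
  Distance 9: (row=0, col=5), (row=1, col=6)
  Distance 10: (row=0, col=6)
Total reachable: 67 (grid has 67 open cells total)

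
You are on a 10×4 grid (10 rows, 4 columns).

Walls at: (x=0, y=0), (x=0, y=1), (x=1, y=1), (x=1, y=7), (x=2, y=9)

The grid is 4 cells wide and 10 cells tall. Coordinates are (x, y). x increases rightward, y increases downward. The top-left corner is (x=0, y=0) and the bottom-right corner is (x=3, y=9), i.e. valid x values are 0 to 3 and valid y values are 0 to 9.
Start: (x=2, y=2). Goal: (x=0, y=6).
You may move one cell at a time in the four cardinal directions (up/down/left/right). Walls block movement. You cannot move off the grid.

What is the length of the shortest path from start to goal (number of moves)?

BFS from (x=2, y=2) until reaching (x=0, y=6):
  Distance 0: (x=2, y=2)
  Distance 1: (x=2, y=1), (x=1, y=2), (x=3, y=2), (x=2, y=3)
  Distance 2: (x=2, y=0), (x=3, y=1), (x=0, y=2), (x=1, y=3), (x=3, y=3), (x=2, y=4)
  Distance 3: (x=1, y=0), (x=3, y=0), (x=0, y=3), (x=1, y=4), (x=3, y=4), (x=2, y=5)
  Distance 4: (x=0, y=4), (x=1, y=5), (x=3, y=5), (x=2, y=6)
  Distance 5: (x=0, y=5), (x=1, y=6), (x=3, y=6), (x=2, y=7)
  Distance 6: (x=0, y=6), (x=3, y=7), (x=2, y=8)  <- goal reached here
One shortest path (6 moves): (x=2, y=2) -> (x=1, y=2) -> (x=0, y=2) -> (x=0, y=3) -> (x=0, y=4) -> (x=0, y=5) -> (x=0, y=6)

Answer: Shortest path length: 6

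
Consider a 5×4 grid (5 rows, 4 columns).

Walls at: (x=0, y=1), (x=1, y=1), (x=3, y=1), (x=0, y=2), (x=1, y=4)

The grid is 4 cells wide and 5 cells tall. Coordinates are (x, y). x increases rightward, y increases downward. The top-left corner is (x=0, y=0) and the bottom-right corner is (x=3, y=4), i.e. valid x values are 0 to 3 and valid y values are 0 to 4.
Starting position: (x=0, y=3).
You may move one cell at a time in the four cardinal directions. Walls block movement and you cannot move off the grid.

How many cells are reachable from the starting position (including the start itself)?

BFS flood-fill from (x=0, y=3):
  Distance 0: (x=0, y=3)
  Distance 1: (x=1, y=3), (x=0, y=4)
  Distance 2: (x=1, y=2), (x=2, y=3)
  Distance 3: (x=2, y=2), (x=3, y=3), (x=2, y=4)
  Distance 4: (x=2, y=1), (x=3, y=2), (x=3, y=4)
  Distance 5: (x=2, y=0)
  Distance 6: (x=1, y=0), (x=3, y=0)
  Distance 7: (x=0, y=0)
Total reachable: 15 (grid has 15 open cells total)

Answer: Reachable cells: 15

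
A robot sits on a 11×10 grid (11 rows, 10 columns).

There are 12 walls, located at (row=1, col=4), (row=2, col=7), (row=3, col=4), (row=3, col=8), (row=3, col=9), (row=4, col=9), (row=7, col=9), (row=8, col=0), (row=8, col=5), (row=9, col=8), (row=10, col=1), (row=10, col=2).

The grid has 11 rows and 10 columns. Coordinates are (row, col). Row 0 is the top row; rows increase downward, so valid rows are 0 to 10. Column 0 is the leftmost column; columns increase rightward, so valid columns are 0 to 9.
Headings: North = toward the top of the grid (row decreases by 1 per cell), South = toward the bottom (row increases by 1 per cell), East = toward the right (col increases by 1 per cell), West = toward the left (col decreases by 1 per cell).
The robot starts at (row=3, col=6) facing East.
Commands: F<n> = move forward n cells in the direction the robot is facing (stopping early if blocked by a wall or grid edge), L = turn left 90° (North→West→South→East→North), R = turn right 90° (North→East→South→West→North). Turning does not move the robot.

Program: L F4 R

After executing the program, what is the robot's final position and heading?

Answer: Final position: (row=0, col=6), facing East

Derivation:
Start: (row=3, col=6), facing East
  L: turn left, now facing North
  F4: move forward 3/4 (blocked), now at (row=0, col=6)
  R: turn right, now facing East
Final: (row=0, col=6), facing East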